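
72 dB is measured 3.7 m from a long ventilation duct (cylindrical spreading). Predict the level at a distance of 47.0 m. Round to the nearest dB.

Line-source attenuation: ΔL = 10·log₁₀(r₂/r₁) = 10·log₁₀(47.0/3.7) = 11.039 dB.
L₂ = 72 − 10·log₁₀(47.0/3.7) = 72 − 11.039 = 60.96 dB.

61 dB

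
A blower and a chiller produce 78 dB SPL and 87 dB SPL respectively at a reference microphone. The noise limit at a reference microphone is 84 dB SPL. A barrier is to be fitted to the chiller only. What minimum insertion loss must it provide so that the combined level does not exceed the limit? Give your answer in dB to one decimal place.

The untreated sources together contribute 10^(78/10) = 6.310e+07, i.e. 78.00 dB SPL.
To meet 84 dB SPL overall, the treated chiller may contribute at most 10^(84/10) − 6.310e+07 = 1.881e+08, i.e. 82.74 dB SPL.
Required insertion loss = 87 − 82.74 = 4.26 dB.

4.3 dB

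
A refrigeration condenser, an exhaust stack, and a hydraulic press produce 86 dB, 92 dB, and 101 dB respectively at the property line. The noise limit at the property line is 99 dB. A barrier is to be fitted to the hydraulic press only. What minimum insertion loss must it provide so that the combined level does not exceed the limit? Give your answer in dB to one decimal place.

3.2 dB

The untreated sources together contribute 10^(86/10) + 10^(92/10) = 1.983e+09, i.e. 92.97 dB.
The limit corresponds to 10^(99/10) = 7.943e+09; subtracting the fixed part leaves 5.960e+09 for the hydraulic press, i.e. 97.75 dB.
So the hydraulic press must be reduced from 101 to 97.75 dB: IL = 3.25 dB.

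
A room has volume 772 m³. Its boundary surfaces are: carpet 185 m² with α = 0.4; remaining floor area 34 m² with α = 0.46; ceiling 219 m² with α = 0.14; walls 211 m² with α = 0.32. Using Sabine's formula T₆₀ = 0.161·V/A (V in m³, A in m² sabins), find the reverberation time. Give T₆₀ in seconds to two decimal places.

0.66 s

A = Σ Sᵢαᵢ = 185·0.4 + 34·0.46 + 219·0.14 + 211·0.32 = 187.82 m².
T₆₀ = 0.161 × 772 / 187.82 = 0.662 s.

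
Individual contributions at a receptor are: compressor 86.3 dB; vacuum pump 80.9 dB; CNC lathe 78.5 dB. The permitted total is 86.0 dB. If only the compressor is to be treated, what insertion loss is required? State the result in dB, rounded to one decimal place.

Everything except the compressor sums to 10^(80.9/10) + 10^(78.5/10) = 1.938e+08 in linear terms, 82.87 dB.
To meet 86.0 dB overall, the treated compressor may contribute at most 10^(86.0/10) − 1.938e+08 = 2.043e+08, i.e. 83.10 dB.
Required insertion loss = 86.3 − 83.10 = 3.20 dB.

3.2 dB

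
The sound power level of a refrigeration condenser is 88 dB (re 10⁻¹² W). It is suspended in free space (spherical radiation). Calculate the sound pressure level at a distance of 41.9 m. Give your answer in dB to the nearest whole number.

The power spreads over a sphere of area 4π·r², so L_p = L_w − 10·log₁₀(4π·r²).
4π·r² = 2.206e+04 m², 10·log₁₀ of that is 43.436 dB.
L_p = 88 − 43.436 = 44.56 dB.

45 dB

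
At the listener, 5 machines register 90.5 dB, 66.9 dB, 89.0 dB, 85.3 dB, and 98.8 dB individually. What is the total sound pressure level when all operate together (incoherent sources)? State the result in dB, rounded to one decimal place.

99.9 dB

For uncorrelated sources the intensities add, so convert each level to linear form, sum, and take 10·log₁₀ of the total.
Σ 10^(L/10) = 10^(90.5/10) + 10^(66.9/10) + 10^(89.0/10) + 10^(85.3/10) + 10^(98.8/10) = 9.846e+09.
L_total = 10·log₁₀(9.846e+09) = 99.93 dB.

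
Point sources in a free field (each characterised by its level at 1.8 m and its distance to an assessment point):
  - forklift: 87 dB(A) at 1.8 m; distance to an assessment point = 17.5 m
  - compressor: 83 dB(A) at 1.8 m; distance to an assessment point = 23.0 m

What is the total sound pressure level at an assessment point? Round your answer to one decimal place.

68.1 dB(A)

Propagate each source to the receiver with L = L_ref − 20·log₁₀(r/r_ref), then add intensities.
forklift: 87 − 20·log₁₀(17.5/1.8) = 87 − 19.76 = 67.24 dB(A).
compressor: 83 − 20·log₁₀(23.0/1.8) = 83 − 22.13 = 60.87 dB(A).
Σ 10^(L/10) = 6.524e+06 → L_total = 10·log₁₀(6.524e+06) = 68.15 dB(A).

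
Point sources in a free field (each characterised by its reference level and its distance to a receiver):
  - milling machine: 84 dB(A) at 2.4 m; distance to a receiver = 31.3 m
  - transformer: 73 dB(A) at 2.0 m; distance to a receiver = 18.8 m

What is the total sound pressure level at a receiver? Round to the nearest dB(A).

62 dB(A)

First find each source's level at the receiver (point-source: −20·log₁₀(r/r_ref)), then combine on an intensity basis.
milling machine: 84 − 20·log₁₀(31.3/2.4) = 84 − 22.31 = 61.69 dB(A).
transformer: 73 − 20·log₁₀(18.8/2.0) = 73 − 19.46 = 53.54 dB(A).
Σ 10^(L/10) = 1.703e+06 → L_total = 10·log₁₀(1.703e+06) = 62.31 dB(A).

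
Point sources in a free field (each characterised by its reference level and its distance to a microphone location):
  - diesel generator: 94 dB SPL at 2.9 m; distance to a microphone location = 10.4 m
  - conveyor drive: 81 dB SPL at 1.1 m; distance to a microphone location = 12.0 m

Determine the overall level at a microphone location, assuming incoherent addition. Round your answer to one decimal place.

Propagate each source to the receiver with L = L_ref − 20·log₁₀(r/r_ref), then add intensities.
diesel generator: 94 − 20·log₁₀(10.4/2.9) = 94 − 11.09 = 82.91 dB SPL.
conveyor drive: 81 − 20·log₁₀(12.0/1.1) = 81 − 20.76 = 60.24 dB SPL.
Σ 10^(L/10) = 1.964e+08 → L_total = 10·log₁₀(1.964e+08) = 82.93 dB SPL.

82.9 dB SPL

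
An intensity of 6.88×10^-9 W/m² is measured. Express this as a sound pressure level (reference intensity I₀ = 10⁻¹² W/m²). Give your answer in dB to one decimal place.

38.4 dB

Dividing by I₀ shifts the exponent by 12: I/I₀ = 6.88×10^3.
L = 10·(0.8376 + 3) = 38.38 dB.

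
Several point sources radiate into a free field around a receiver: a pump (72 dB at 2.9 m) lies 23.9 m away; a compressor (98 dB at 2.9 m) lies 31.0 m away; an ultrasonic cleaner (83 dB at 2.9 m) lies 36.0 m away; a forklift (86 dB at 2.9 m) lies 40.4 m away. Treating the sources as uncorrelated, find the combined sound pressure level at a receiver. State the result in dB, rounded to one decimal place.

Apply inverse-square spreading to bring every level to the receiver, then sum 10^(L/10).
pump: 72 − 20·log₁₀(23.9/2.9) = 72 − 18.32 = 53.68 dB.
compressor: 98 − 20·log₁₀(31.0/2.9) = 98 − 20.58 = 77.42 dB.
ultrasonic cleaner: 83 − 20·log₁₀(36.0/2.9) = 83 − 21.88 = 61.12 dB.
forklift: 86 − 20·log₁₀(40.4/2.9) = 86 − 22.88 = 63.12 dB.
Σ 10^(L/10) = 5.880e+07 → L_total = 10·log₁₀(5.880e+07) = 77.69 dB.

77.7 dB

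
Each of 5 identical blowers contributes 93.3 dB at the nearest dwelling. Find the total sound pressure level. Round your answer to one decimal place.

100.3 dB

L_total = L₁ + 10·log₁₀ N for N identical incoherent sources.
L_total = 93.3 + 10·log₁₀(5) = 93.3 + 6.990 = 100.29 dB.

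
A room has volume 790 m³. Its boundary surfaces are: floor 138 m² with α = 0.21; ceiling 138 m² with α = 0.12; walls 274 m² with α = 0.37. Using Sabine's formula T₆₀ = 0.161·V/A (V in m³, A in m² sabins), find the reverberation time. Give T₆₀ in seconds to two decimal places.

A = Σ Sᵢαᵢ = 138·0.21 + 138·0.12 + 274·0.37 = 146.92 m².
T₆₀ = 0.161 × 790 / 146.92 = 0.866 s.

0.87 s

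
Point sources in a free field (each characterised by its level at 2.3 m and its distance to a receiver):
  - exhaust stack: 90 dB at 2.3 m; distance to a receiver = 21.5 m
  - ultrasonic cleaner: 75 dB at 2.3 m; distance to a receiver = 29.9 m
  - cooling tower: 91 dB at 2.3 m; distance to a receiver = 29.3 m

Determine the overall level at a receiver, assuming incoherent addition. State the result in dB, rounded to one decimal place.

Propagate each source to the receiver with L = L_ref − 20·log₁₀(r/r_ref), then add intensities.
exhaust stack: 90 − 20·log₁₀(21.5/2.3) = 90 − 19.41 = 70.59 dB.
ultrasonic cleaner: 75 − 20·log₁₀(29.9/2.3) = 75 − 22.28 = 52.72 dB.
cooling tower: 91 − 20·log₁₀(29.3/2.3) = 91 − 22.10 = 68.90 dB.
Σ 10^(L/10) = 1.939e+07 → L_total = 10·log₁₀(1.939e+07) = 72.88 dB.

72.9 dB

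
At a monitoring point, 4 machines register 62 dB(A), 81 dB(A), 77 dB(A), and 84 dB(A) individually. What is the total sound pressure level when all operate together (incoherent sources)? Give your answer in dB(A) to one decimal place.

Incoherent sources combine by intensity addition: L_total = 10·log₁₀(Σ 10^(L_i/10)).
Σ 10^(L/10) = 10^(62/10) + 10^(81/10) + 10^(77/10) + 10^(84/10) = 4.288e+08.
L_total = 10·log₁₀(4.288e+08) = 86.32 dB(A).

86.3 dB(A)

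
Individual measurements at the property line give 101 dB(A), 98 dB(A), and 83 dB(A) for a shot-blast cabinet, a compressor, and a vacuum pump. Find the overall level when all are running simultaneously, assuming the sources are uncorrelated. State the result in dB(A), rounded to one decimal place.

Incoherent sources combine by intensity addition: L_total = 10·log₁₀(Σ 10^(L_i/10)).
Σ 10^(L/10) = 10^(101/10) + 10^(98/10) + 10^(83/10) = 1.910e+10.
L_total = 10·log₁₀(1.910e+10) = 102.81 dB(A).

102.8 dB(A)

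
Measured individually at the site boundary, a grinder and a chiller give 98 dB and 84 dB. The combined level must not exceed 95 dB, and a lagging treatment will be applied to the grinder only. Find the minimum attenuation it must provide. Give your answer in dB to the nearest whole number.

3 dB

Fixed contribution from the other source: Σ 10^(L/10) = 10^(84/10) = 2.512e+08 (84.00 dB).
To meet 95 dB overall, the treated grinder may contribute at most 10^(95/10) − 2.512e+08 = 2.911e+09, i.e. 94.64 dB.
Required insertion loss = 98 − 94.64 = 3.36 dB.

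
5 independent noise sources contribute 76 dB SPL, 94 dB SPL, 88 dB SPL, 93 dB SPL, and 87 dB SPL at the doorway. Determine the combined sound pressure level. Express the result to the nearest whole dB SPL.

For uncorrelated sources the intensities add, so convert each level to linear form, sum, and take 10·log₁₀ of the total.
Σ 10^(L/10) = 10^(76/10) + 10^(94/10) + 10^(88/10) + 10^(93/10) + 10^(87/10) = 5.679e+09.
L_total = 10·log₁₀(5.679e+09) = 97.54 dB SPL.

98 dB SPL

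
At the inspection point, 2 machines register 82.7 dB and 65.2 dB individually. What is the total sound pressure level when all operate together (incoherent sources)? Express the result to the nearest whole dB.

83 dB

Incoherent sources combine by intensity addition: L_total = 10·log₁₀(Σ 10^(L_i/10)).
Σ 10^(L/10) = 10^(82.7/10) + 10^(65.2/10) = 1.895e+08.
L_total = 10·log₁₀(1.895e+08) = 82.78 dB.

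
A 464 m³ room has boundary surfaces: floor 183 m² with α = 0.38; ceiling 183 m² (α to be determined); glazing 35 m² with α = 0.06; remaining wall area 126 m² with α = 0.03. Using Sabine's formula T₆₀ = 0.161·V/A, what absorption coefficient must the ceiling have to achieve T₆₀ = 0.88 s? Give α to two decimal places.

0.05

Required total absorption A = 0.161·464/0.88 = 84.89 m².
Absorption from the other surfaces = 183·0.38 + 35·0.06 + 126·0.03 = 75.42 m², so the ceiling must supply 9.47 m² over 183 m².
α = 9.47/183 = 0.052.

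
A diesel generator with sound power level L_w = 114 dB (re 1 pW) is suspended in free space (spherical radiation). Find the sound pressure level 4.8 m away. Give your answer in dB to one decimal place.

L_p = L_w − 10·log₁₀(4π·r²) with r = 4.8 m.
4π·r² = 289.5 m², 10·log₁₀ of that is 24.617 dB.
L_p = 114 − 24.617 = 89.38 dB.

89.4 dB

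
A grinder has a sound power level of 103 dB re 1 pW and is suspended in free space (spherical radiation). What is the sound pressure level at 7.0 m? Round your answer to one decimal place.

L_p = L_w − 10·log₁₀(4π·r²) with r = 7.0 m.
4π·r² = 615.8 m², 10·log₁₀ of that is 27.894 dB.
L_p = 103 − 27.894 = 75.11 dB.

75.1 dB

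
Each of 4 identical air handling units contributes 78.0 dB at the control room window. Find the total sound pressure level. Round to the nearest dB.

With 4 equal, uncorrelated contributions the intensity is 4× that of one unit, giving a rise of 10·log₁₀ 4.
L_total = 78.0 + 10·log₁₀(4) = 78.0 + 6.021 = 84.02 dB.

84 dB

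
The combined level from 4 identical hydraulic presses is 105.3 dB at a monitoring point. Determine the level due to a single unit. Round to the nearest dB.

99 dB

Dividing the total intensity by 4 lowers the level by 10·log₁₀ 4 = 6.021 dB: L₁ = 105.3 − 6.021.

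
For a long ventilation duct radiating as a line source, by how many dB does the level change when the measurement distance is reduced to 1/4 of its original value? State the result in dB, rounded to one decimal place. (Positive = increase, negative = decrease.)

Line-source spreading: ΔL = −10·log₁₀(r₂/r₁).
ΔL = −10·log₁₀(0.25) = +6.02 dB.

+6.0 dB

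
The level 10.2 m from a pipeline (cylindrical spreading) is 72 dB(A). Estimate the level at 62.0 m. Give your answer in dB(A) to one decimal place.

Cylindrical spreading from a line source gives a 10·log₁₀(r₂/r₁) drop.
L₂ = 72 − 10·log₁₀(62.0/10.2) = 72 − 7.838 = 64.16 dB(A).

64.2 dB(A)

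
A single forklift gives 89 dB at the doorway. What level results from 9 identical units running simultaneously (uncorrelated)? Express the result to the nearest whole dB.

99 dB

L_total = L₁ + 10·log₁₀ N for N identical incoherent sources.
L_total = 89 + 10·log₁₀(9) = 89 + 9.542 = 98.54 dB.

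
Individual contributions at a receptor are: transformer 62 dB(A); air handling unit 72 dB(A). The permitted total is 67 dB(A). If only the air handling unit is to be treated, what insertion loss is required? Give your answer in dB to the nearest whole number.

7 dB

Fixed contribution from the other source: Σ 10^(L/10) = 10^(62/10) = 1.585e+06 (62.00 dB(A)).
The limit corresponds to 10^(67/10) = 5.012e+06; subtracting the fixed part leaves 3.427e+06 for the air handling unit, i.e. 65.35 dB(A).
So the air handling unit must be reduced from 72 to 65.35 dB(A): IL = 6.65 dB.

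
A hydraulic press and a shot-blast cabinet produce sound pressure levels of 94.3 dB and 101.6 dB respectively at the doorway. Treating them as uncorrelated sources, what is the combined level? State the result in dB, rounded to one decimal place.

Incoherent sources combine by intensity addition: L_total = 10·log₁₀(Σ 10^(L_i/10)).
Σ 10^(L/10) = 10^(94.3/10) + 10^(101.6/10) = 1.715e+10.
L_total = 10·log₁₀(1.715e+10) = 102.34 dB.

102.3 dB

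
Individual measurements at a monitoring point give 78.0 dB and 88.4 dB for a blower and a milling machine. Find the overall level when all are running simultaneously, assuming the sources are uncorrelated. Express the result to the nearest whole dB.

89 dB

Incoherent sources combine by intensity addition: L_total = 10·log₁₀(Σ 10^(L_i/10)).
Σ 10^(L/10) = 10^(78.0/10) + 10^(88.4/10) = 7.549e+08.
L_total = 10·log₁₀(7.549e+08) = 88.78 dB.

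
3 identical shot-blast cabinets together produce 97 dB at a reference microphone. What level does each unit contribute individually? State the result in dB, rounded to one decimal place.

92.2 dB

3 equal contributions raise the level by 10·log₁₀ 3 = 4.771 dB, so each unit alone gives 97 − 4.771.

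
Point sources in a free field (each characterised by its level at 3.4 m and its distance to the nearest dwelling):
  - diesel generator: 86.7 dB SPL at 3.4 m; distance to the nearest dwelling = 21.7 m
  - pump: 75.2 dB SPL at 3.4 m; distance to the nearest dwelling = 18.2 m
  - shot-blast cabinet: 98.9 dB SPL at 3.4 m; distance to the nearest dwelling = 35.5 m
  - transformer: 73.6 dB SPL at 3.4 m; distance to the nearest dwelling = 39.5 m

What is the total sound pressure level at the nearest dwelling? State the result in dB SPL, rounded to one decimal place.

Propagate each source to the receiver with L = L_ref − 20·log₁₀(r/r_ref), then add intensities.
diesel generator: 86.7 − 20·log₁₀(21.7/3.4) = 86.7 − 16.10 = 70.60 dB SPL.
pump: 75.2 − 20·log₁₀(18.2/3.4) = 75.2 − 14.57 = 60.63 dB SPL.
shot-blast cabinet: 98.9 − 20·log₁₀(35.5/3.4) = 98.9 − 20.37 = 78.53 dB SPL.
transformer: 73.6 − 20·log₁₀(39.5/3.4) = 73.6 − 21.30 = 52.30 dB SPL.
Σ 10^(L/10) = 8.401e+07 → L_total = 10·log₁₀(8.401e+07) = 79.24 dB SPL.

79.2 dB SPL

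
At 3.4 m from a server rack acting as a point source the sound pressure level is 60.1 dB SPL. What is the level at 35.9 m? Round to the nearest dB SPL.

Spherical spreading from a point source gives a 20·log₁₀(r₂/r₁) drop.
L₂ = 60.1 − 20·log₁₀(35.9/3.4) = 60.1 − 20.472 = 39.63 dB SPL.

40 dB SPL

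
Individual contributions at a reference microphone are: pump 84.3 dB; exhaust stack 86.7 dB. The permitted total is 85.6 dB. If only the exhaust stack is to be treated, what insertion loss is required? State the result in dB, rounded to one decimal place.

7.0 dB

Everything except the exhaust stack sums to 10^(84.3/10) = 2.692e+08 in linear terms, 84.30 dB.
To meet 85.6 dB overall, the treated exhaust stack may contribute at most 10^(85.6/10) − 2.692e+08 = 9.392e+07, i.e. 79.73 dB.
So the exhaust stack must be reduced from 86.7 to 79.73 dB: IL = 6.97 dB.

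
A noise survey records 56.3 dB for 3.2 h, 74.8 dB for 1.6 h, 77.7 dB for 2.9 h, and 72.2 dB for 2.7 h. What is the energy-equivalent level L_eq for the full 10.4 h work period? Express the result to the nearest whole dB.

The energy average is taken in the linear domain: L_eq = 10·log₁₀[(Σ tᵢ·10^(Lᵢ/10))/T], T = 10.4 h.
Σ tᵢ·10^(Lᵢ/10) = 3.2·10^(56.3/10) + 1.6·10^(74.8/10) + 2.9·10^(77.7/10) + 2.7·10^(72.2/10) = 2.653e+08.
L_eq = 10·log₁₀(2.653e+08/10.4) = 74.07 dB.

74 dB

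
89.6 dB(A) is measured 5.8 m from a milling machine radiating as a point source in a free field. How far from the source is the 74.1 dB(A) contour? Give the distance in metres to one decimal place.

34.5 m

For a point source L₁ − L₂ = 20·log₁₀(r₂/r₁), so r₂ = r₁·10^((L₁−L₂)/20).
r₂ = 5.8·10^((89.6−74.1)/20) = 5.8·10^(15.5/20) = 34.55 m.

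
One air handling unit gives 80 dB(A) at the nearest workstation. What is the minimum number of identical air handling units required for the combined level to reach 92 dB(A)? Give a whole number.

Need L₁ + 10·log₁₀ N ≥ 92, i.e. log₁₀ N ≥ 1.20.
N ≥ 10^(12.0/10) = 15.849, so N = 16.

16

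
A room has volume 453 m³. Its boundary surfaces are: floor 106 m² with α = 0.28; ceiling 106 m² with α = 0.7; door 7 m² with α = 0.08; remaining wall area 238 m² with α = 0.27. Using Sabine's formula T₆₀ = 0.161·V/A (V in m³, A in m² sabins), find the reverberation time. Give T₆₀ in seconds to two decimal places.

A = Σ Sᵢαᵢ = 106·0.28 + 106·0.7 + 7·0.08 + 238·0.27 = 168.70 m².
T₆₀ = 0.161 × 453 / 168.70 = 0.432 s.

0.43 s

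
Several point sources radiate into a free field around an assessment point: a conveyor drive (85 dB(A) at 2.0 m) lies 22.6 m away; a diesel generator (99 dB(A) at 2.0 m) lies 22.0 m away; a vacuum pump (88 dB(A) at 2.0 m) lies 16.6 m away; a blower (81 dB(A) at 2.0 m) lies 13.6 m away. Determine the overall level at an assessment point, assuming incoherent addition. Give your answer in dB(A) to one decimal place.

79.0 dB(A)

Apply inverse-square spreading to bring every level to the receiver, then sum 10^(L/10).
conveyor drive: 85 − 20·log₁₀(22.6/2.0) = 85 − 21.06 = 63.94 dB(A).
diesel generator: 99 − 20·log₁₀(22.0/2.0) = 99 − 20.83 = 78.17 dB(A).
vacuum pump: 88 − 20·log₁₀(16.6/2.0) = 88 − 18.38 = 69.62 dB(A).
blower: 81 − 20·log₁₀(13.6/2.0) = 81 − 16.65 = 64.35 dB(A).
Σ 10^(L/10) = 8.000e+07 → L_total = 10·log₁₀(8.000e+07) = 79.03 dB(A).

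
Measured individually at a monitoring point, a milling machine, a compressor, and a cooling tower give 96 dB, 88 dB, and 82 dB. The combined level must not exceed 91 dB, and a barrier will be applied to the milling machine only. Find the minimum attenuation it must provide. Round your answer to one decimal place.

Everything except the milling machine sums to 10^(88/10) + 10^(82/10) = 7.894e+08 in linear terms, 88.97 dB.
The limit corresponds to 10^(91/10) = 1.259e+09; subtracting the fixed part leaves 4.695e+08 for the milling machine, i.e. 86.72 dB.
So the milling machine must be reduced from 96 to 86.72 dB: IL = 9.28 dB.

9.3 dB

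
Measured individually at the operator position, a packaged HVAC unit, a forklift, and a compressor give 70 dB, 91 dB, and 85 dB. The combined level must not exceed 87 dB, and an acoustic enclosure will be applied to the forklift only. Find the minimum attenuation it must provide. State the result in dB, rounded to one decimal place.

Everything except the forklift sums to 10^(70/10) + 10^(85/10) = 3.262e+08 in linear terms, 85.14 dB.
The limit corresponds to 10^(87/10) = 5.012e+08; subtracting the fixed part leaves 1.750e+08 for the forklift, i.e. 82.43 dB.
So the forklift must be reduced from 91 to 82.43 dB: IL = 8.57 dB.

8.6 dB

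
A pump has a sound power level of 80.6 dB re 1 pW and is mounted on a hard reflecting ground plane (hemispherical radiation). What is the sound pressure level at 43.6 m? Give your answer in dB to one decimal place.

39.8 dB

The power spreads over a hemisphere of area 2π·r², so L_p = L_w − 10·log₁₀(2π·r²).
2π·r² = 1.194e+04 m², 10·log₁₀ of that is 40.772 dB.
L_p = 80.6 − 40.772 = 39.83 dB.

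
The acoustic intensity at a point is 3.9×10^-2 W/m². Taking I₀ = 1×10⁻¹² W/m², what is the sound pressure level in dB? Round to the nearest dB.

106 dB

L = 10·log₁₀(I/I₀) = 10·log₁₀(3.9×10^-2/10⁻¹²) = 10·log₁₀(3.9×10^10).
L = 10·(0.5911 + 10) = 105.91 dB.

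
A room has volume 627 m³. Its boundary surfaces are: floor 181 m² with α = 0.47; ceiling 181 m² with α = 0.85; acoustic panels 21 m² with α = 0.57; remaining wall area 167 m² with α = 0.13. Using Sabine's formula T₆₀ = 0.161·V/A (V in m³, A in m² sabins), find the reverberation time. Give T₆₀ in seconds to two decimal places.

0.37 s

A = Σ Sᵢαᵢ = 181·0.47 + 181·0.85 + 21·0.57 + 167·0.13 = 272.60 m².
T₆₀ = 0.161·V/A = 0.161·627/272.60 = 0.370 s.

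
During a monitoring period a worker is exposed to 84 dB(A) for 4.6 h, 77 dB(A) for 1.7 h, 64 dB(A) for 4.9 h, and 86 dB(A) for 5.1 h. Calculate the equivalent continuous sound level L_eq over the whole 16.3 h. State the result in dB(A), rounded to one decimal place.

Weight each interval's intensity by its duration and average over T = 16.3 h:
Σ tᵢ·10^(Lᵢ/10) = 4.6·10^(84/10) + 1.7·10^(77/10) + 4.9·10^(64/10) + 5.1·10^(86/10) = 3.283e+09.
L_eq = 10·log₁₀(3.283e+09/16.3) = 83.04 dB(A).

83.0 dB(A)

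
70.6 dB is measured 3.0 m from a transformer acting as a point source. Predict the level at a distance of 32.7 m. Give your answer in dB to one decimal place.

Spherical spreading from a point source gives a 20·log₁₀(r₂/r₁) drop.
L₂ = 70.6 − 20·log₁₀(32.7/3.0) = 70.6 − 20.749 = 49.85 dB.

49.9 dB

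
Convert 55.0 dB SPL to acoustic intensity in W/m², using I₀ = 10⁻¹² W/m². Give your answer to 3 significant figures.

3.16e-07 W/m²

I/I₀ = 10^(55.0/10) = 3.162e+05, so I = 3.162e+05 × 10⁻¹² W/m².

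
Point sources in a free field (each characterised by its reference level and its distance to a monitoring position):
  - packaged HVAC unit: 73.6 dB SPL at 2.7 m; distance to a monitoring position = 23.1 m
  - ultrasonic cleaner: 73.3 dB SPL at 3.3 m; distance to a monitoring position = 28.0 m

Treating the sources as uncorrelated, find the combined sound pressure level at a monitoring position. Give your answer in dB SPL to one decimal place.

57.9 dB SPL

Propagate each source to the receiver with L = L_ref − 20·log₁₀(r/r_ref), then add intensities.
packaged HVAC unit: 73.6 − 20·log₁₀(23.1/2.7) = 73.6 − 18.64 = 54.96 dB SPL.
ultrasonic cleaner: 73.3 − 20·log₁₀(28.0/3.3) = 73.3 − 18.57 = 54.73 dB SPL.
Σ 10^(L/10) = 6.099e+05 → L_total = 10·log₁₀(6.099e+05) = 57.85 dB SPL.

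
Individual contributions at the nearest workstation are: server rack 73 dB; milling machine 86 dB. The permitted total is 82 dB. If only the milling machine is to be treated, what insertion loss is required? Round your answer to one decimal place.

4.6 dB

Everything except the milling machine sums to 10^(73/10) = 1.995e+07 in linear terms, 73.00 dB.
The limit corresponds to 10^(82/10) = 1.585e+08; subtracting the fixed part leaves 1.385e+08 for the milling machine, i.e. 81.42 dB.
So the milling machine must be reduced from 86 to 81.42 dB: IL = 4.58 dB.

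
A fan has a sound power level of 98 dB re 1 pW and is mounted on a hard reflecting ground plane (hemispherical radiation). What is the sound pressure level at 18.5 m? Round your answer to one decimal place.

64.7 dB

L_p = L_w − 10·log₁₀(2π·r²) with r = 18.5 m.
2π·r² = 2150 m², 10·log₁₀ of that is 33.325 dB.
L_p = 98 − 33.325 = 64.67 dB.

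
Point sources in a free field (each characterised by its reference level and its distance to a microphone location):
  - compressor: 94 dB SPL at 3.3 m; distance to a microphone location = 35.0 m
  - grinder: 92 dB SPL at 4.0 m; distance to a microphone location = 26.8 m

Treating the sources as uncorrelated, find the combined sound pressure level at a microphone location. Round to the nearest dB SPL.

Propagate each source to the receiver with L = L_ref − 20·log₁₀(r/r_ref), then add intensities.
compressor: 94 − 20·log₁₀(35.0/3.3) = 94 − 20.51 = 73.49 dB SPL.
grinder: 92 − 20·log₁₀(26.8/4.0) = 92 − 16.52 = 75.48 dB SPL.
Σ 10^(L/10) = 5.764e+07 → L_total = 10·log₁₀(5.764e+07) = 77.61 dB SPL.

78 dB SPL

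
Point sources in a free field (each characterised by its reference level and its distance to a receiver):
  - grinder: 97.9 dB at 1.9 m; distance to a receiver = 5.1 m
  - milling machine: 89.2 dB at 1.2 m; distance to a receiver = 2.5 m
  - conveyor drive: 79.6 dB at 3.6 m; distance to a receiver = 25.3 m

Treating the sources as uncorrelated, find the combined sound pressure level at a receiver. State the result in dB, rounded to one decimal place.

90.2 dB

Propagate each source to the receiver with L = L_ref − 20·log₁₀(r/r_ref), then add intensities.
grinder: 97.9 − 20·log₁₀(5.1/1.9) = 97.9 − 8.58 = 89.32 dB.
milling machine: 89.2 − 20·log₁₀(2.5/1.2) = 89.2 − 6.38 = 82.82 dB.
conveyor drive: 79.6 − 20·log₁₀(25.3/3.6) = 79.6 − 16.94 = 62.66 dB.
Σ 10^(L/10) = 1.049e+09 → L_total = 10·log₁₀(1.049e+09) = 90.21 dB.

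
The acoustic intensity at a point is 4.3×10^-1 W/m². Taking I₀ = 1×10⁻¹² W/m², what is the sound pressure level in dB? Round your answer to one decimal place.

L = 10·log₁₀(I/I₀) = 10·log₁₀(4.3×10^-1/10⁻¹²) = 10·log₁₀(4.3×10^11).
L = 10·(0.6335 + 11) = 116.33 dB.

116.3 dB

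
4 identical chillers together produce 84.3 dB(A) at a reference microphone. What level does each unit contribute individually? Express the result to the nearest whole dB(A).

78 dB(A)

Dividing the total intensity by 4 lowers the level by 10·log₁₀ 4 = 6.021 dB: L₁ = 84.3 − 6.021.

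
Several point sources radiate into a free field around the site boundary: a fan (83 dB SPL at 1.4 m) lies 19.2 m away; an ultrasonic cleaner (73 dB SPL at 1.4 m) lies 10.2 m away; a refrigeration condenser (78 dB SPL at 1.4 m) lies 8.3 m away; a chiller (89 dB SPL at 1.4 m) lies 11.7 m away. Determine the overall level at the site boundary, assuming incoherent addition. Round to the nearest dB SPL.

72 dB SPL

First find each source's level at the receiver (point-source: −20·log₁₀(r/r_ref)), then combine on an intensity basis.
fan: 83 − 20·log₁₀(19.2/1.4) = 83 − 22.74 = 60.26 dB SPL.
ultrasonic cleaner: 73 − 20·log₁₀(10.2/1.4) = 73 − 17.25 = 55.75 dB SPL.
refrigeration condenser: 78 − 20·log₁₀(8.3/1.4) = 78 − 15.46 = 62.54 dB SPL.
chiller: 89 − 20·log₁₀(11.7/1.4) = 89 − 18.44 = 70.56 dB SPL.
Σ 10^(L/10) = 1.461e+07 → L_total = 10·log₁₀(1.461e+07) = 71.65 dB SPL.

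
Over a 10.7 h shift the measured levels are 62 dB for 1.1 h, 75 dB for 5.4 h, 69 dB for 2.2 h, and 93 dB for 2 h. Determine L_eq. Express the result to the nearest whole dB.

The energy average is taken in the linear domain: L_eq = 10·log₁₀[(Σ tᵢ·10^(Lᵢ/10))/T], T = 10.7 h.
Σ tᵢ·10^(Lᵢ/10) = 1.1·10^(62/10) + 5.4·10^(75/10) + 2.2·10^(69/10) + 2·10^(93/10) = 4.181e+09.
L_eq = 10·log₁₀(4.181e+09/10.7) = 85.92 dB.

86 dB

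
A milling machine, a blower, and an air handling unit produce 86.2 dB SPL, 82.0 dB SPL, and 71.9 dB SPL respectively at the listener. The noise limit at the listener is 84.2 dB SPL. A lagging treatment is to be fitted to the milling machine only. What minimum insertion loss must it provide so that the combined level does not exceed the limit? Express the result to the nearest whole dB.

7 dB

Fixed contribution from the other sources: Σ 10^(L/10) = 10^(82.0/10) + 10^(71.9/10) = 1.740e+08 (82.40 dB SPL).
To meet 84.2 dB SPL overall, the treated milling machine may contribute at most 10^(84.2/10) − 1.740e+08 = 8.905e+07, i.e. 79.50 dB SPL.
So the milling machine must be reduced from 86.2 to 79.50 dB SPL: IL = 6.70 dB.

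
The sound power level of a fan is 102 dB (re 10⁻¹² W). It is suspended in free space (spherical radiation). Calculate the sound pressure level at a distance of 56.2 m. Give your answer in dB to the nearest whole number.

Free-field spherical radiation: L_p = L_w − 10·log₁₀(4π·r²), r = 56.2 m.
4π·r² = 3.969e+04 m², 10·log₁₀ of that is 45.987 dB.
L_p = 102 − 45.987 = 56.01 dB.

56 dB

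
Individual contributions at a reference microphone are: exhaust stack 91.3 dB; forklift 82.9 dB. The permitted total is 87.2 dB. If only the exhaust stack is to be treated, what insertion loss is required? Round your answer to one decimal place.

6.1 dB

Everything except the exhaust stack sums to 10^(82.9/10) = 1.950e+08 in linear terms, 82.90 dB.
To meet 87.2 dB overall, the treated exhaust stack may contribute at most 10^(87.2/10) − 1.950e+08 = 3.298e+08, i.e. 85.18 dB.
So the exhaust stack must be reduced from 91.3 to 85.18 dB: IL = 6.12 dB.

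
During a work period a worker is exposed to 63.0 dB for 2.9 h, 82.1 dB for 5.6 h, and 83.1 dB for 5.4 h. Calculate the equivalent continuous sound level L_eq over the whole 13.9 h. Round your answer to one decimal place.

L_eq = 10·log₁₀[(1/T)·Σ tᵢ·10^(Lᵢ/10)] with T = 13.9 h.
Σ tᵢ·10^(Lᵢ/10) = 2.9·10^(63.0/10) + 5.6·10^(82.1/10) + 5.4·10^(83.1/10) = 2.017e+09.
L_eq = 10·log₁₀(2.017e+09/13.9) = 81.62 dB.

81.6 dB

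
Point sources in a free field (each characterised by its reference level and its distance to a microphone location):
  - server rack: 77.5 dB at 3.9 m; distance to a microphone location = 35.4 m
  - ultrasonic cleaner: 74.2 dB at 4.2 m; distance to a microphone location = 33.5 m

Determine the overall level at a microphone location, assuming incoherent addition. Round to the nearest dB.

60 dB

Propagate each source to the receiver with L = L_ref − 20·log₁₀(r/r_ref), then add intensities.
server rack: 77.5 − 20·log₁₀(35.4/3.9) = 77.5 − 19.16 = 58.34 dB.
ultrasonic cleaner: 74.2 − 20·log₁₀(33.5/4.2) = 74.2 − 18.04 = 56.16 dB.
Σ 10^(L/10) = 1.096e+06 → L_total = 10·log₁₀(1.096e+06) = 60.40 dB.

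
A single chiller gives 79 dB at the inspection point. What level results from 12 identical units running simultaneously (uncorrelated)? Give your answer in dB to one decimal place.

With 12 equal, uncorrelated contributions the intensity is 12× that of one unit, giving a rise of 10·log₁₀ 12.
L_total = 79 + 10·log₁₀(12) = 79 + 10.792 = 89.79 dB.

89.8 dB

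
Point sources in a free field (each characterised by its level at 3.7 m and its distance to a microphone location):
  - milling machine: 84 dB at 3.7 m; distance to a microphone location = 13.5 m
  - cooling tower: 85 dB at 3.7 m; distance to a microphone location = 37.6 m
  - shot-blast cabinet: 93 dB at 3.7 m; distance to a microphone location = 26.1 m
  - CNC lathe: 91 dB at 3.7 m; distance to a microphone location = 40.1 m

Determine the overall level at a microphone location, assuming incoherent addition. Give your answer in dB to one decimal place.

Apply inverse-square spreading to bring every level to the receiver, then sum 10^(L/10).
milling machine: 84 − 20·log₁₀(13.5/3.7) = 84 − 11.24 = 72.76 dB.
cooling tower: 85 − 20·log₁₀(37.6/3.7) = 85 − 20.14 = 64.86 dB.
shot-blast cabinet: 93 − 20·log₁₀(26.1/3.7) = 93 − 16.97 = 76.03 dB.
CNC lathe: 91 − 20·log₁₀(40.1/3.7) = 91 − 20.70 = 70.30 dB.
Σ 10^(L/10) = 7.275e+07 → L_total = 10·log₁₀(7.275e+07) = 78.62 dB.

78.6 dB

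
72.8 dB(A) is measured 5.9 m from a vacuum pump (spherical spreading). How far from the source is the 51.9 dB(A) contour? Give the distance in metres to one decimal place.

65.4 m

Point-source spreading drops the level by 20·log₁₀(r₂/r₁); inverting, r₂/r₁ = 10^(ΔL/20).
r₂ = 5.9·10^((72.8−51.9)/20) = 5.9·10^(20.9/20) = 65.44 m.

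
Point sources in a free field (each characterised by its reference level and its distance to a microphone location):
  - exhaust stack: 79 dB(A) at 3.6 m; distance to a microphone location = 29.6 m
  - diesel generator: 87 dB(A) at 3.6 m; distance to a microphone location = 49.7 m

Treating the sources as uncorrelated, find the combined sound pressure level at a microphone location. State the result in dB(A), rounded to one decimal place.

First find each source's level at the receiver (point-source: −20·log₁₀(r/r_ref)), then combine on an intensity basis.
exhaust stack: 79 − 20·log₁₀(29.6/3.6) = 79 − 18.30 = 60.70 dB(A).
diesel generator: 87 − 20·log₁₀(49.7/3.6) = 87 − 22.80 = 64.20 dB(A).
Σ 10^(L/10) = 3.805e+06 → L_total = 10·log₁₀(3.805e+06) = 65.80 dB(A).

65.8 dB(A)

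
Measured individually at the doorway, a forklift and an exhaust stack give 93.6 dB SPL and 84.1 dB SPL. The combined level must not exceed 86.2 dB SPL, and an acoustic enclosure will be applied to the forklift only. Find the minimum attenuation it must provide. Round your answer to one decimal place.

11.6 dB

The untreated sources together contribute 10^(84.1/10) = 2.570e+08, i.e. 84.10 dB SPL.
The limit corresponds to 10^(86.2/10) = 4.169e+08; subtracting the fixed part leaves 1.598e+08 for the forklift, i.e. 82.04 dB SPL.
So the forklift must be reduced from 93.6 to 82.04 dB SPL: IL = 11.56 dB.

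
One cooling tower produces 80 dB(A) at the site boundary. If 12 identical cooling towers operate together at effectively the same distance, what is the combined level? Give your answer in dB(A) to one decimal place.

90.8 dB(A)

L_total = L₁ + 10·log₁₀ N for N identical incoherent sources.
L_total = 80 + 10·log₁₀(12) = 80 + 10.792 = 90.79 dB(A).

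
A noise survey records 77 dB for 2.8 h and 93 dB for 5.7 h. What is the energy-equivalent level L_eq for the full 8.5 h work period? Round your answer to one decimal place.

91.3 dB

The energy average is taken in the linear domain: L_eq = 10·log₁₀[(Σ tᵢ·10^(Lᵢ/10))/T], T = 8.5 h.
Σ tᵢ·10^(Lᵢ/10) = 2.8·10^(77/10) + 5.7·10^(93/10) = 1.151e+10.
L_eq = 10·log₁₀(1.151e+10/8.5) = 91.32 dB.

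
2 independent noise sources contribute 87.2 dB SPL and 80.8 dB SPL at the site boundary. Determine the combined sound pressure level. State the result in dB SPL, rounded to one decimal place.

For uncorrelated sources the intensities add, so convert each level to linear form, sum, and take 10·log₁₀ of the total.
Σ 10^(L/10) = 10^(87.2/10) + 10^(80.8/10) = 6.450e+08.
L_total = 10·log₁₀(6.450e+08) = 88.10 dB SPL.

88.1 dB SPL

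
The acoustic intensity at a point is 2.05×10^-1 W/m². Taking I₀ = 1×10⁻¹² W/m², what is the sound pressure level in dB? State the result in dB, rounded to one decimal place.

L = 10·log₁₀(I/I₀) = 10·log₁₀(2.05×10^-1/10⁻¹²) = 10·log₁₀(2.05×10^11).
L = 10·(0.3118 + 11) = 113.12 dB.

113.1 dB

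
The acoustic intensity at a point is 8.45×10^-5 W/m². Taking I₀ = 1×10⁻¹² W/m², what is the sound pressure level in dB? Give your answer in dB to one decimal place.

79.3 dB

I/I₀ = 8.45×10^-5/10⁻¹² = 8.45×10^7, and L = 10·log₁₀(I/I₀).
L = 10·(0.9269 + 7) = 79.27 dB.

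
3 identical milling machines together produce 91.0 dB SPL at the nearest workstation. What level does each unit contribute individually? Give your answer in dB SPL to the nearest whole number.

Dividing the total intensity by 3 lowers the level by 10·log₁₀ 3 = 4.771 dB: L₁ = 91.0 − 4.771.

86 dB SPL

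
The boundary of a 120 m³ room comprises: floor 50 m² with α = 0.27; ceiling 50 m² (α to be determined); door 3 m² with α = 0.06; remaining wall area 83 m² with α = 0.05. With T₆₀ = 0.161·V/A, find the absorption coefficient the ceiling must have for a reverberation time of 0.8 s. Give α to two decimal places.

0.13

Required total absorption A = 0.161·120/0.8 = 24.15 m².
Absorption from the other surfaces = 50·0.27 + 3·0.06 + 83·0.05 = 17.83 m², so the ceiling must supply 6.32 m² over 50 m².
α = 6.32/50 = 0.126.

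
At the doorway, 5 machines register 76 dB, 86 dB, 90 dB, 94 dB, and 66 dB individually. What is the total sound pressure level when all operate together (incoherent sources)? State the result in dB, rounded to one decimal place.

96.0 dB

For uncorrelated sources the intensities add, so convert each level to linear form, sum, and take 10·log₁₀ of the total.
Σ 10^(L/10) = 10^(76/10) + 10^(86/10) + 10^(90/10) + 10^(94/10) + 10^(66/10) = 3.954e+09.
L_total = 10·log₁₀(3.954e+09) = 95.97 dB.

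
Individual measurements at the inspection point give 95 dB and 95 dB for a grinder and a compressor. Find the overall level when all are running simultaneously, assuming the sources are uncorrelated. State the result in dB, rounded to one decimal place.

98.0 dB

For uncorrelated sources the intensities add, so convert each level to linear form, sum, and take 10·log₁₀ of the total.
Σ 10^(L/10) = 10^(95/10) + 10^(95/10) = 6.325e+09.
L_total = 10·log₁₀(6.325e+09) = 98.01 dB.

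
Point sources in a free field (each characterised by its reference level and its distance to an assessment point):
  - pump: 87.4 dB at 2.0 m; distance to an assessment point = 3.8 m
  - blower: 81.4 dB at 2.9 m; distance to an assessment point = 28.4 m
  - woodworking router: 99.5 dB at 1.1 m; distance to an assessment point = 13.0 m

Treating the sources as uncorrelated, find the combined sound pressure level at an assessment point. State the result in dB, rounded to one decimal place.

83.4 dB

Propagate each source to the receiver with L = L_ref − 20·log₁₀(r/r_ref), then add intensities.
pump: 87.4 − 20·log₁₀(3.8/2.0) = 87.4 − 5.58 = 81.82 dB.
blower: 81.4 − 20·log₁₀(28.4/2.9) = 81.4 − 19.82 = 61.58 dB.
woodworking router: 99.5 − 20·log₁₀(13.0/1.1) = 99.5 − 21.45 = 78.05 dB.
Σ 10^(L/10) = 2.175e+08 → L_total = 10·log₁₀(2.175e+08) = 83.37 dB.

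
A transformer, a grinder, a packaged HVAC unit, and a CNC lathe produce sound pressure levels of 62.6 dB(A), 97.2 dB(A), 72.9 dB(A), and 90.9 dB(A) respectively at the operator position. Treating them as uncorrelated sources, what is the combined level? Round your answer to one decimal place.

For uncorrelated sources the intensities add, so convert each level to linear form, sum, and take 10·log₁₀ of the total.
Σ 10^(L/10) = 10^(62.6/10) + 10^(97.2/10) + 10^(72.9/10) + 10^(90.9/10) = 6.500e+09.
L_total = 10·log₁₀(6.500e+09) = 98.13 dB(A).

98.1 dB(A)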